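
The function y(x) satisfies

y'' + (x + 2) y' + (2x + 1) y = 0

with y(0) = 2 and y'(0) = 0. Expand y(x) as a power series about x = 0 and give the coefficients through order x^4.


Ansatz: y(x) = sum_{n>=0} a_n x^n, so y'(x) = sum_{n>=1} n a_n x^(n-1) and y''(x) = sum_{n>=2} n(n-1) a_n x^(n-2).
Substitute into P(x) y'' + Q(x) y' + R(x) y = 0 with P(x) = 1, Q(x) = x + 2, R(x) = 2x + 1, and match powers of x.
Initial conditions: a_0 = 2, a_1 = 0.
Setting the coefficient of each power of x to zero and solving order by order (substituting the coefficients already found):
  x^0: 2 a_2 + 2 a_1 + a_0 = 0  ->  2 a_2 = -2 a_1 - a_0 = -2  ->  a_2 = -1
  x^1: 6 a_3 + 4 a_2 + 2 a_1 + 2 a_0 = 0  ->  6 a_3 = -4 a_2 - 2 a_1 - 2 a_0 = 0  ->  a_3 = 0
  x^2: 12 a_4 + 6 a_3 + 3 a_2 + 2 a_1 = 0  ->  12 a_4 = -6 a_3 - 3 a_2 - 2 a_1 = 3  ->  a_4 = 1/4
Truncated series: y(x) = 2 - x^2 + (1/4) x^4 + O(x^5).

a_0 = 2; a_1 = 0; a_2 = -1; a_3 = 0; a_4 = 1/4


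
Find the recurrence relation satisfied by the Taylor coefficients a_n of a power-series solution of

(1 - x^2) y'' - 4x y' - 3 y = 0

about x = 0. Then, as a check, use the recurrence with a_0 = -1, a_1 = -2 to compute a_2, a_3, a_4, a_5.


Substitute y = sum_n a_n x^n.
(1 - 1 x^2) y'' contributes (n+2)(n+1) a_{n+2} - n(n-1) a_n at x^n.
-4 x y'(x) contributes -4 n a_n at x^n.
-3 y(x) contributes -3 a_n at x^n.
Matching x^n: (n+2)(n+1) a_{n+2} + (-n(n-1) - 4 n - 3) a_n = 0.
Thus a_{n+2} = (n(n-1) + 4 n + 3) / ((n+1)(n+2)) * a_n.

Check with a_0 = -1, a_1 = -2 (apply the recurrence for n = 0, 1, 2, 3): a_0 = -1, a_1 = -2, a_2 = -3/2, a_3 = -7/3, a_4 = -13/8, a_5 = -49/20.

a_(n+2) = (n(n-1) + 4 n + 3) / ((n+1)(n+2)) * a_n; check: a_0 = -1, a_1 = -2, a_2 = -3/2, a_3 = -7/3, a_4 = -13/8, a_5 = -49/20


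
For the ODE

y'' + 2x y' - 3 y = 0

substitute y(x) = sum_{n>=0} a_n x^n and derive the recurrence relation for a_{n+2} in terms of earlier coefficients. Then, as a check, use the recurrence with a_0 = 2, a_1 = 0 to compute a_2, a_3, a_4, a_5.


Substitute y = sum_n a_n x^n.
y''(x) has coefficient (n+2)(n+1) a_{n+2} at x^n;
2 x y'(x) has coefficient 2 n a_n at x^n (shift);
-3 y(x) has coefficient -3 a_n at x^n.
Matching x^n: (n+2)(n+1) a_{n+2} + (2n - 3) a_n = 0.
Thus a_{n+2} = (-2n + 3) / ((n+1)(n+2)) * a_n.

Check with a_0 = 2, a_1 = 0 (apply the recurrence for n = 0, 1, 2, 3): a_0 = 2, a_1 = 0, a_2 = 3, a_3 = 0, a_4 = -1/4, a_5 = 0.

a_(n+2) = (-2n + 3) / ((n+1)(n+2)) * a_n; check: a_0 = 2, a_1 = 0, a_2 = 3, a_3 = 0, a_4 = -1/4, a_5 = 0


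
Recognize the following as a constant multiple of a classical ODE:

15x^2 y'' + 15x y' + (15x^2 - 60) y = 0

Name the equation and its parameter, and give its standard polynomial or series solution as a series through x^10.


All three coefficients share the factor 15; dividing through by 15 gives  x^2 y'' + x y' + (x^2 - 4) y = 0.
This matches the Bessel equation x^2 y'' + x y' + (x^2 - nu^2) y = 0 with nu^2 = 4, so nu = 2; the solution bounded at x = 0 is J_2(x).
Frobenius at x = 0: indicial roots ±nu; for r = nu the recurrence k(k + 2nu) c_k = -c_{k-2} gives the standard series J_nu(x) = sum_{k>=0} (-1)^k / (k! (k+nu)!) (x/2)^(2k+nu). Evaluate the first 5 terms:
  k = 0: (-1)^0 / (0! * 2! * 2^2) x^2 = 1/(1*2*4) x^2 = (1/8) x^2
  k = 1: (-1)^1 / (1! * 3! * 2^4) x^4 = -1/(1*6*16) x^4 = (-1/96) x^4
  k = 2: (-1)^2 / (2! * 4! * 2^6) x^6 = 1/(2*24*64) x^6 = (1/3072) x^6
  k = 3: (-1)^3 / (3! * 5! * 2^8) x^8 = -1/(6*120*256) x^8 = (-1/184320) x^8
  k = 4: (-1)^4 / (4! * 6! * 2^10) x^10 = 1/(24*720*1024) x^10 = (1/17694720) x^10
Hence J_2(x) = x^10/17694720 - x^8/184320 + x^6/3072 - x^4/96 + x^2/8 + ....

J_2(x); series = x^10/17694720 - x^8/184320 + x^6/3072 - x^4/96 + x^2/8


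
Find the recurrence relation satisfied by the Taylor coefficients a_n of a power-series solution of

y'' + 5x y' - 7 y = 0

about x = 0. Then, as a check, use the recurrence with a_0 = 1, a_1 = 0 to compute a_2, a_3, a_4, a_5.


Substitute y = sum_n a_n x^n.
y''(x) has coefficient (n+2)(n+1) a_{n+2} at x^n;
5 x y'(x) has coefficient 5 n a_n at x^n (shift);
-7 y(x) has coefficient -7 a_n at x^n.
Matching x^n: (n+2)(n+1) a_{n+2} + (5n - 7) a_n = 0.
Thus a_{n+2} = (-5n + 7) / ((n+1)(n+2)) * a_n.

Check with a_0 = 1, a_1 = 0 (apply the recurrence for n = 0, 1, 2, 3): a_0 = 1, a_1 = 0, a_2 = 7/2, a_3 = 0, a_4 = -7/8, a_5 = 0.

a_(n+2) = (-5n + 7) / ((n+1)(n+2)) * a_n; check: a_0 = 1, a_1 = 0, a_2 = 7/2, a_3 = 0, a_4 = -7/8, a_5 = 0


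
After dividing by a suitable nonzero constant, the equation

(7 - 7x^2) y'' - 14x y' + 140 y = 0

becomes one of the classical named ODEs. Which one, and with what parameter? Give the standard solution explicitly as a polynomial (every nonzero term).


All three coefficients share the factor 7; dividing through by 7 gives  (1 - x^2) y'' - 2x y' + 20 y = 0.
This matches the Legendre equation (1 - x^2) y'' - 2x y' + n(n+1) y = 0 (note the -2x y' term) with n(n+1) = 20, so n = 4; the polynomial solution is P_4(x).
With y = sum_k a_k x^k, matching x^k gives (k+2)(k+1) a_{k+2} = [k(k+1) - n(n+1)] a_k = (k - 4)(k + 5) a_k. The right side vanishes at k = 4, so the series with the parity of 4 terminates at degree 4.
Standard normalization (P_n(1) = 1): leading coefficient (2n)!/(2^n (n!)^2) = 40320/(16*576) = 35/8, so a_4 = 35/8. Work downward with a_k = (k+1)(k+2) a_{k+2} / ((k - 4)(k + 5)):
  a_2 = (3)(4)(35/8) / ((2 - 4)(2 + 5)) = (105/2)/(-14) = -15/4
  a_0 = (1)(2)(-15/4) / ((0 - 4)(0 + 5)) = (-15/2)/(-20) = 3/8
Hence P_4(x) = 35 x^4/8 - 15 x^2/4 + 3/8.

P_4(x); series = 35 x^4/8 - 15 x^2/4 + 3/8


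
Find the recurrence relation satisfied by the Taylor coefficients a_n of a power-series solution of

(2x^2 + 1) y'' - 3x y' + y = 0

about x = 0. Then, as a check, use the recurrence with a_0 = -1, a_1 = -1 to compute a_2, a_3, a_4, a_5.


Substitute y = sum_n a_n x^n.
(1 + 2 x^2) y'' contributes (n+2)(n+1) a_{n+2} + 2 n(n-1) a_n at x^n.
-3 x y'(x) contributes -3 n a_n at x^n.
y(x) contributes 1 a_n at x^n.
Matching x^n: (n+2)(n+1) a_{n+2} + (2 n(n-1) - 3 n + 1) a_n = 0.
Thus a_{n+2} = (-2 n(n-1) + 3 n - 1) / ((n+1)(n+2)) * a_n.

Check with a_0 = -1, a_1 = -1 (apply the recurrence for n = 0, 1, 2, 3): a_0 = -1, a_1 = -1, a_2 = 1/2, a_3 = -1/3, a_4 = 1/24, a_5 = 1/15.

a_(n+2) = (-2 n(n-1) + 3 n - 1) / ((n+1)(n+2)) * a_n; check: a_0 = -1, a_1 = -1, a_2 = 1/2, a_3 = -1/3, a_4 = 1/24, a_5 = 1/15


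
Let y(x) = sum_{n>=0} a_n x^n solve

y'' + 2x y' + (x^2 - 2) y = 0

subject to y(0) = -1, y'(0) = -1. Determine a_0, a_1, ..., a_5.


Ansatz: y(x) = sum_{n>=0} a_n x^n, so y'(x) = sum_{n>=1} n a_n x^(n-1) and y''(x) = sum_{n>=2} n(n-1) a_n x^(n-2).
Substitute into P(x) y'' + Q(x) y' + R(x) y = 0 with P(x) = 1, Q(x) = 2x, R(x) = x^2 - 2, and match powers of x.
Initial conditions: a_0 = -1, a_1 = -1.
Setting the coefficient of each power of x to zero and solving order by order (substituting the coefficients already found):
  x^0: 2 a_2 - 2 a_0 = 0  ->  2 a_2 = 2 a_0 = -2  ->  a_2 = -1
  x^1: 6 a_3 = 0  ->  a_3 = 0
  x^2: 12 a_4 + 2 a_2 + a_0 = 0  ->  12 a_4 = -2 a_2 - a_0 = 3  ->  a_4 = 1/4
  x^3: 20 a_5 + 4 a_3 + a_1 = 0  ->  20 a_5 = -4 a_3 - a_1 = 1  ->  a_5 = 1/20
Truncated series: y(x) = -1 - x - x^2 + (1/4) x^4 + (1/20) x^5 + O(x^6).

a_0 = -1; a_1 = -1; a_2 = -1; a_3 = 0; a_4 = 1/4; a_5 = 1/20


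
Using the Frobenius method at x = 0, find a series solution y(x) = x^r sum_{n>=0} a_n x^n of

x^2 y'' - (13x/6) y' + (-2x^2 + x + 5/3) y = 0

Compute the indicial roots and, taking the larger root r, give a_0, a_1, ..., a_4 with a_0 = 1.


Write in Frobenius form y'' + (p(x)/x) y' + (q(x)/x^2) y = 0:
  p(x) = -13/6,  q(x) = -2x^2 + x + 5/3.
Indicial equation: r(r-1) + (-13/6) r + (5/3) = 0 -> roots r_1 = 5/2, r_2 = 2/3.
Take r = r_1 = 5/2. Let y(x) = x^r sum_{n>=0} a_n x^n with a_0 = 1.
Substitute y = x^r sum a_n x^n and match x^{r+n}. The recurrence is
  D(n) a_n + 1 a_{n-1} - 2 a_{n-2} = 0,  where D(n) = (r+n)(r+n-1) + (-13/6)(r+n) + (5/3).
  a_n = [-1 a_{n-1} + 2 a_{n-2}] / D(n).
Since the indicial polynomial factors as (r - r_1)(r - r_2), D(n) = (r_1 + n - r_1)(r_1 + n - r_2) = n(n + 11/6).
Evaluating step by step (a_0 = 1):
  n = 1: D(1) = 1(1 + 11/6) = 17/6; numerator = -1(1) = -1; a_1 = (-1)/(17/6) = -6/17
  n = 2: D(2) = 2(2 + 11/6) = 23/3; numerator = -1(-6/17) + 2(1) = 40/17; a_2 = (40/17)/(23/3) = 120/391
  n = 3: D(3) = 3(3 + 11/6) = 29/2; numerator = -1(120/391) + 2(-6/17) = -396/391; a_3 = (-396/391)/(29/2) = -792/11339
  n = 4: D(4) = 4(4 + 11/6) = 70/3; numerator = -1(-792/11339) + 2(120/391) = 456/667; a_4 = (456/667)/(70/3) = 684/23345

r = 5/2; a_0 = 1; a_1 = -6/17; a_2 = 120/391; a_3 = -792/11339; a_4 = 684/23345


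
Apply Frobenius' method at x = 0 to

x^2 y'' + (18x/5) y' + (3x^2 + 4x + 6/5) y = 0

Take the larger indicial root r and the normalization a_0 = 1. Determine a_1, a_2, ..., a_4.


Write in Frobenius form y'' + (p(x)/x) y' + (q(x)/x^2) y = 0:
  p(x) = 18/5,  q(x) = 3x^2 + 4x + 6/5.
Indicial equation: r(r-1) + (18/5) r + (6/5) = 0 -> roots r_1 = -3/5, r_2 = -2.
Take r = r_1 = -3/5. Let y(x) = x^r sum_{n>=0} a_n x^n with a_0 = 1.
Substitute y = x^r sum a_n x^n and match x^{r+n}. The recurrence is
  D(n) a_n + 4 a_{n-1} + 3 a_{n-2} = 0,  where D(n) = (r+n)(r+n-1) + (18/5)(r+n) + (6/5).
  a_n = [-4 a_{n-1} - 3 a_{n-2}] / D(n).
Since the indicial polynomial factors as (r - r_1)(r - r_2), D(n) = (r_1 + n - r_1)(r_1 + n - r_2) = n(n + 7/5).
Evaluating step by step (a_0 = 1):
  n = 1: D(1) = 1(1 + 7/5) = 12/5; numerator = -4(1) = -4; a_1 = (-4)/(12/5) = -5/3
  n = 2: D(2) = 2(2 + 7/5) = 34/5; numerator = -4(-5/3) - 3(1) = 11/3; a_2 = (11/3)/(34/5) = 55/102
  n = 3: D(3) = 3(3 + 7/5) = 66/5; numerator = -4(55/102) - 3(-5/3) = 145/51; a_3 = (145/51)/(66/5) = 725/3366
  n = 4: D(4) = 4(4 + 7/5) = 108/5; numerator = -4(725/3366) - 3(55/102) = -8345/3366; a_4 = (-8345/3366)/(108/5) = -41725/363528

r = -3/5; a_0 = 1; a_1 = -5/3; a_2 = 55/102; a_3 = 725/3366; a_4 = -41725/363528


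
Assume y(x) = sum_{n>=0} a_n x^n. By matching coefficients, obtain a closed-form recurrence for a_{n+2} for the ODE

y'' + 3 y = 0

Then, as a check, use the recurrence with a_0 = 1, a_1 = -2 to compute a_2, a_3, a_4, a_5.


Substitute y = sum_n a_n x^n into y'' + (const) y = 0.
y''(x) = sum_{n>=0} (n+2)(n+1) a_{n+2} x^n.
The ODE becomes sum_n [(n+2)(n+1) a_{n+2} + 3 a_n] x^n = 0.
Setting each coefficient to zero gives the recurrence:
  (n+2)(n+1) a_{n+2} + 3 a_n = 0,
  a_{n+2} = -3 / ((n+1)(n+2)) a_n.

Check with a_0 = 1, a_1 = -2 (apply the recurrence for n = 0, 1, 2, 3): a_0 = 1, a_1 = -2, a_2 = -3/2, a_3 = 1, a_4 = 3/8, a_5 = -3/20.

a_{n+2} = -3/((n+1)(n+2)) * a_n; check: a_0 = 1, a_1 = -2, a_2 = -3/2, a_3 = 1, a_4 = 3/8, a_5 = -3/20


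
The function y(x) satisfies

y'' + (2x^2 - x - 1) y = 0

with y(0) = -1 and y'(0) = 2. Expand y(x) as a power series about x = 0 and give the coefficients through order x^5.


Ansatz: y(x) = sum_{n>=0} a_n x^n, so y'(x) = sum_{n>=1} n a_n x^(n-1) and y''(x) = sum_{n>=2} n(n-1) a_n x^(n-2).
Substitute into P(x) y'' + Q(x) y' + R(x) y = 0 with P(x) = 1, Q(x) = 0, R(x) = 2x^2 - x - 1, and match powers of x.
Initial conditions: a_0 = -1, a_1 = 2.
Setting the coefficient of each power of x to zero and solving order by order (substituting the coefficients already found):
  x^0: 2 a_2 - a_0 = 0  ->  2 a_2 = a_0 = -1  ->  a_2 = -1/2
  x^1: 6 a_3 - a_1 - a_0 = 0  ->  6 a_3 = a_1 + a_0 = 1  ->  a_3 = 1/6
  x^2: 12 a_4 - a_2 - a_1 + 2 a_0 = 0  ->  12 a_4 = a_2 + a_1 - 2 a_0 = 7/2  ->  a_4 = 7/24
  x^3: 20 a_5 - a_3 - a_2 + 2 a_1 = 0  ->  20 a_5 = a_3 + a_2 - 2 a_1 = -13/3  ->  a_5 = -13/60
Truncated series: y(x) = -1 + 2 x - (1/2) x^2 + (1/6) x^3 + (7/24) x^4 - (13/60) x^5 + O(x^6).

a_0 = -1; a_1 = 2; a_2 = -1/2; a_3 = 1/6; a_4 = 7/24; a_5 = -13/60


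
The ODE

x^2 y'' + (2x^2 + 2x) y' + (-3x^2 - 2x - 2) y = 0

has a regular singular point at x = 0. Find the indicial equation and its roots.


Divide by x^2 to reach normal form y'' + P_1(x) y' + P_2(x) y = 0 with P_1(x) = 2 + 2/x and P_2(x) = -3 - 2/x - 2/x^2.
x = 0 is a singular point because the y'-coefficient 2 + 2/x has a pole at x = 0 and the y-coefficient -3 - 2/x - 2/x^2 has a pole at x = 0.
It is a regular singular point because x P_1(x) = p(x) = 2x + 2 and x^2 P_2(x) = q(x) = -3x^2 - 2x - 2 are polynomials, hence analytic at x = 0.
p(0) = 2,  q(0) = -2.
Indicial equation: r(r-1) + p(0) r + q(0) = 0, i.e. r^2 + (p(0) - 1) r + q(0) = 0, i.e. r^2 + 1 r - 2 = 0.
Discriminant: (1)^2 - 4(-2) = 9, so r = (-1 ± 3)/2.
Solving: r_1 = 1, r_2 = -2.

indicial: r^2 + 1 r - 2 = 0; roots r_1 = 1, r_2 = -2


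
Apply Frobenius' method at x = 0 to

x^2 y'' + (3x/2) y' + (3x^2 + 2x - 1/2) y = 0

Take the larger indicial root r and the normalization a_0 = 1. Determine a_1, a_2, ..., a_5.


Write in Frobenius form y'' + (p(x)/x) y' + (q(x)/x^2) y = 0:
  p(x) = 3/2,  q(x) = 3x^2 + 2x - 1/2.
Indicial equation: r(r-1) + (3/2) r + (-1/2) = 0 -> roots r_1 = 1/2, r_2 = -1.
Take r = r_1 = 1/2. Let y(x) = x^r sum_{n>=0} a_n x^n with a_0 = 1.
Substitute y = x^r sum a_n x^n and match x^{r+n}. The recurrence is
  D(n) a_n + 2 a_{n-1} + 3 a_{n-2} = 0,  where D(n) = (r+n)(r+n-1) + (3/2)(r+n) + (-1/2).
  a_n = [-2 a_{n-1} - 3 a_{n-2}] / D(n).
Since the indicial polynomial factors as (r - r_1)(r - r_2), D(n) = (r_1 + n - r_1)(r_1 + n - r_2) = n(n + 3/2).
Evaluating step by step (a_0 = 1):
  n = 1: D(1) = 1(1 + 3/2) = 5/2; numerator = -2(1) = -2; a_1 = (-2)/(5/2) = -4/5
  n = 2: D(2) = 2(2 + 3/2) = 7; numerator = -2(-4/5) - 3(1) = -7/5; a_2 = (-7/5)/(7) = -1/5
  n = 3: D(3) = 3(3 + 3/2) = 27/2; numerator = -2(-1/5) - 3(-4/5) = 14/5; a_3 = (14/5)/(27/2) = 28/135
  n = 4: D(4) = 4(4 + 3/2) = 22; numerator = -2(28/135) - 3(-1/5) = 5/27; a_4 = (5/27)/(22) = 5/594
  n = 5: D(5) = 5(5 + 3/2) = 65/2; numerator = -2(5/594) - 3(28/135) = -949/1485; a_5 = (-949/1485)/(65/2) = -146/7425

r = 1/2; a_0 = 1; a_1 = -4/5; a_2 = -1/5; a_3 = 28/135; a_4 = 5/594; a_5 = -146/7425


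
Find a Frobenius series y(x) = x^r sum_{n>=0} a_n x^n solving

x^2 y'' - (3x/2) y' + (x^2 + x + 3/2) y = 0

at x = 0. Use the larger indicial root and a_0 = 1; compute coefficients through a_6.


Write in Frobenius form y'' + (p(x)/x) y' + (q(x)/x^2) y = 0:
  p(x) = -3/2,  q(x) = x^2 + x + 3/2.
Indicial equation: r(r-1) + (-3/2) r + (3/2) = 0 -> roots r_1 = 3/2, r_2 = 1.
Take r = r_1 = 3/2. Let y(x) = x^r sum_{n>=0} a_n x^n with a_0 = 1.
Substitute y = x^r sum a_n x^n and match x^{r+n}. The recurrence is
  D(n) a_n + 1 a_{n-1} + 1 a_{n-2} = 0,  where D(n) = (r+n)(r+n-1) + (-3/2)(r+n) + (3/2).
  a_n = [-1 a_{n-1} - 1 a_{n-2}] / D(n).
Since the indicial polynomial factors as (r - r_1)(r - r_2), D(n) = (r_1 + n - r_1)(r_1 + n - r_2) = n(n + 1/2).
Evaluating step by step (a_0 = 1):
  n = 1: D(1) = 1(1 + 1/2) = 3/2; numerator = -1(1) = -1; a_1 = (-1)/(3/2) = -2/3
  n = 2: D(2) = 2(2 + 1/2) = 5; numerator = -1(-2/3) - 1(1) = -1/3; a_2 = (-1/3)/(5) = -1/15
  n = 3: D(3) = 3(3 + 1/2) = 21/2; numerator = -1(-1/15) - 1(-2/3) = 11/15; a_3 = (11/15)/(21/2) = 22/315
  n = 4: D(4) = 4(4 + 1/2) = 18; numerator = -1(22/315) - 1(-1/15) = -1/315; a_4 = (-1/315)/(18) = -1/5670
  n = 5: D(5) = 5(5 + 1/2) = 55/2; numerator = -1(-1/5670) - 1(22/315) = -79/1134; a_5 = (-79/1134)/(55/2) = -79/31185
  n = 6: D(6) = 6(6 + 1/2) = 39; numerator = -1(-79/31185) - 1(-1/5670) = 169/62370; a_6 = (169/62370)/(39) = 13/187110

r = 3/2; a_0 = 1; a_1 = -2/3; a_2 = -1/15; a_3 = 22/315; a_4 = -1/5670; a_5 = -79/31185; a_6 = 13/187110


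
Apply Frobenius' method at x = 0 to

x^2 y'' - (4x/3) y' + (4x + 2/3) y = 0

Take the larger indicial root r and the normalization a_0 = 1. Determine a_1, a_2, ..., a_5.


Write in Frobenius form y'' + (p(x)/x) y' + (q(x)/x^2) y = 0:
  p(x) = -4/3,  q(x) = 4x + 2/3.
Indicial equation: r(r-1) + (-4/3) r + (2/3) = 0 -> roots r_1 = 2, r_2 = 1/3.
Take r = r_1 = 2. Let y(x) = x^r sum_{n>=0} a_n x^n with a_0 = 1.
Substitute y = x^r sum a_n x^n and match x^{r+n}. The recurrence is
  D(n) a_n + 4 a_{n-1} = 0,  where D(n) = (r+n)(r+n-1) + (-4/3)(r+n) + (2/3).
  a_n = -4 / D(n) * a_{n-1}.
Since the indicial polynomial factors as (r - r_1)(r - r_2), D(n) = (r_1 + n - r_1)(r_1 + n - r_2) = n(n + 5/3).
Evaluating step by step (a_0 = 1):
  n = 1: D(1) = 1(1 + 5/3) = 8/3; numerator = -4(1) = -4; a_1 = (-4)/(8/3) = -3/2
  n = 2: D(2) = 2(2 + 5/3) = 22/3; numerator = -4(-3/2) = 6; a_2 = (6)/(22/3) = 9/11
  n = 3: D(3) = 3(3 + 5/3) = 14; numerator = -4(9/11) = -36/11; a_3 = (-36/11)/(14) = -18/77
  n = 4: D(4) = 4(4 + 5/3) = 68/3; numerator = -4(-18/77) = 72/77; a_4 = (72/77)/(68/3) = 54/1309
  n = 5: D(5) = 5(5 + 5/3) = 100/3; numerator = -4(54/1309) = -216/1309; a_5 = (-216/1309)/(100/3) = -162/32725

r = 2; a_0 = 1; a_1 = -3/2; a_2 = 9/11; a_3 = -18/77; a_4 = 54/1309; a_5 = -162/32725


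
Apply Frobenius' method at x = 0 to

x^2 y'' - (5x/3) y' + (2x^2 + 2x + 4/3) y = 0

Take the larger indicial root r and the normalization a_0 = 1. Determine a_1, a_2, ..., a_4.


Write in Frobenius form y'' + (p(x)/x) y' + (q(x)/x^2) y = 0:
  p(x) = -5/3,  q(x) = 2x^2 + 2x + 4/3.
Indicial equation: r(r-1) + (-5/3) r + (4/3) = 0 -> roots r_1 = 2, r_2 = 2/3.
Take r = r_1 = 2. Let y(x) = x^r sum_{n>=0} a_n x^n with a_0 = 1.
Substitute y = x^r sum a_n x^n and match x^{r+n}. The recurrence is
  D(n) a_n + 2 a_{n-1} + 2 a_{n-2} = 0,  where D(n) = (r+n)(r+n-1) + (-5/3)(r+n) + (4/3).
  a_n = [-2 a_{n-1} - 2 a_{n-2}] / D(n).
Since the indicial polynomial factors as (r - r_1)(r - r_2), D(n) = (r_1 + n - r_1)(r_1 + n - r_2) = n(n + 4/3).
Evaluating step by step (a_0 = 1):
  n = 1: D(1) = 1(1 + 4/3) = 7/3; numerator = -2(1) = -2; a_1 = (-2)/(7/3) = -6/7
  n = 2: D(2) = 2(2 + 4/3) = 20/3; numerator = -2(-6/7) - 2(1) = -2/7; a_2 = (-2/7)/(20/3) = -3/70
  n = 3: D(3) = 3(3 + 4/3) = 13; numerator = -2(-3/70) - 2(-6/7) = 9/5; a_3 = (9/5)/(13) = 9/65
  n = 4: D(4) = 4(4 + 4/3) = 64/3; numerator = -2(9/65) - 2(-3/70) = -87/455; a_4 = (-87/455)/(64/3) = -261/29120

r = 2; a_0 = 1; a_1 = -6/7; a_2 = -3/70; a_3 = 9/65; a_4 = -261/29120


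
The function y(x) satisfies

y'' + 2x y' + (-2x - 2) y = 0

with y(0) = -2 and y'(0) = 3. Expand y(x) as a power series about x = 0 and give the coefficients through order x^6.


Ansatz: y(x) = sum_{n>=0} a_n x^n, so y'(x) = sum_{n>=1} n a_n x^(n-1) and y''(x) = sum_{n>=2} n(n-1) a_n x^(n-2).
Substitute into P(x) y'' + Q(x) y' + R(x) y = 0 with P(x) = 1, Q(x) = 2x, R(x) = -2x - 2, and match powers of x.
Initial conditions: a_0 = -2, a_1 = 3.
Setting the coefficient of each power of x to zero and solving order by order (substituting the coefficients already found):
  x^0: 2 a_2 - 2 a_0 = 0  ->  2 a_2 = 2 a_0 = -4  ->  a_2 = -2
  x^1: 6 a_3 - 2 a_0 = 0  ->  6 a_3 = 2 a_0 = -4  ->  a_3 = -2/3
  x^2: 12 a_4 + 2 a_2 - 2 a_1 = 0  ->  12 a_4 = -2 a_2 + 2 a_1 = 10  ->  a_4 = 5/6
  x^3: 20 a_5 + 4 a_3 - 2 a_2 = 0  ->  20 a_5 = -4 a_3 + 2 a_2 = -4/3  ->  a_5 = -1/15
  x^4: 30 a_6 + 6 a_4 - 2 a_3 = 0  ->  30 a_6 = -6 a_4 + 2 a_3 = -19/3  ->  a_6 = -19/90
Truncated series: y(x) = -2 + 3 x - 2 x^2 - (2/3) x^3 + (5/6) x^4 - (1/15) x^5 - (19/90) x^6 + O(x^7).

a_0 = -2; a_1 = 3; a_2 = -2; a_3 = -2/3; a_4 = 5/6; a_5 = -1/15; a_6 = -19/90


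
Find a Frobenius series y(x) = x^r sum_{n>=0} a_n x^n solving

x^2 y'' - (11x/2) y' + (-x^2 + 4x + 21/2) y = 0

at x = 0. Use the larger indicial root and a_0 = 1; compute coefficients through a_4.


Write in Frobenius form y'' + (p(x)/x) y' + (q(x)/x^2) y = 0:
  p(x) = -11/2,  q(x) = -x^2 + 4x + 21/2.
Indicial equation: r(r-1) + (-11/2) r + (21/2) = 0 -> roots r_1 = 7/2, r_2 = 3.
Take r = r_1 = 7/2. Let y(x) = x^r sum_{n>=0} a_n x^n with a_0 = 1.
Substitute y = x^r sum a_n x^n and match x^{r+n}. The recurrence is
  D(n) a_n + 4 a_{n-1} - 1 a_{n-2} = 0,  where D(n) = (r+n)(r+n-1) + (-11/2)(r+n) + (21/2).
  a_n = [-4 a_{n-1} + 1 a_{n-2}] / D(n).
Since the indicial polynomial factors as (r - r_1)(r - r_2), D(n) = (r_1 + n - r_1)(r_1 + n - r_2) = n(n + 1/2).
Evaluating step by step (a_0 = 1):
  n = 1: D(1) = 1(1 + 1/2) = 3/2; numerator = -4(1) = -4; a_1 = (-4)/(3/2) = -8/3
  n = 2: D(2) = 2(2 + 1/2) = 5; numerator = -4(-8/3) + 1(1) = 35/3; a_2 = (35/3)/(5) = 7/3
  n = 3: D(3) = 3(3 + 1/2) = 21/2; numerator = -4(7/3) + 1(-8/3) = -12; a_3 = (-12)/(21/2) = -8/7
  n = 4: D(4) = 4(4 + 1/2) = 18; numerator = -4(-8/7) + 1(7/3) = 145/21; a_4 = (145/21)/(18) = 145/378

r = 7/2; a_0 = 1; a_1 = -8/3; a_2 = 7/3; a_3 = -8/7; a_4 = 145/378


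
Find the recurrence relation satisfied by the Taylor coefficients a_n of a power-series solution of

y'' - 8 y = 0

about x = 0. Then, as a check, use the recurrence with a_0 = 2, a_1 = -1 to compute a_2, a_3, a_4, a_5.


Substitute y = sum_n a_n x^n into y'' + (const) y = 0.
y''(x) = sum_{n>=0} (n+2)(n+1) a_{n+2} x^n.
The ODE becomes sum_n [(n+2)(n+1) a_{n+2} - 8 a_n] x^n = 0.
Setting each coefficient to zero gives the recurrence:
  (n+2)(n+1) a_{n+2} - 8 a_n = 0,
  a_{n+2} = 8 / ((n+1)(n+2)) a_n.

Check with a_0 = 2, a_1 = -1 (apply the recurrence for n = 0, 1, 2, 3): a_0 = 2, a_1 = -1, a_2 = 8, a_3 = -4/3, a_4 = 16/3, a_5 = -8/15.

a_{n+2} = 8/((n+1)(n+2)) * a_n; check: a_0 = 2, a_1 = -1, a_2 = 8, a_3 = -4/3, a_4 = 16/3, a_5 = -8/15


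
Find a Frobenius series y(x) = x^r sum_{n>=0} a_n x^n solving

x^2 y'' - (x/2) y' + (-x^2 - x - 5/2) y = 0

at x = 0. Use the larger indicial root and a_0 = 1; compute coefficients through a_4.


Write in Frobenius form y'' + (p(x)/x) y' + (q(x)/x^2) y = 0:
  p(x) = -1/2,  q(x) = -x^2 - x - 5/2.
Indicial equation: r(r-1) + (-1/2) r + (-5/2) = 0 -> roots r_1 = 5/2, r_2 = -1.
Take r = r_1 = 5/2. Let y(x) = x^r sum_{n>=0} a_n x^n with a_0 = 1.
Substitute y = x^r sum a_n x^n and match x^{r+n}. The recurrence is
  D(n) a_n - 1 a_{n-1} - 1 a_{n-2} = 0,  where D(n) = (r+n)(r+n-1) + (-1/2)(r+n) + (-5/2).
  a_n = [1 a_{n-1} + 1 a_{n-2}] / D(n).
Since the indicial polynomial factors as (r - r_1)(r - r_2), D(n) = (r_1 + n - r_1)(r_1 + n - r_2) = n(n + 7/2).
Evaluating step by step (a_0 = 1):
  n = 1: D(1) = 1(1 + 7/2) = 9/2; numerator = 1(1) = 1; a_1 = (1)/(9/2) = 2/9
  n = 2: D(2) = 2(2 + 7/2) = 11; numerator = 1(2/9) + 1(1) = 11/9; a_2 = (11/9)/(11) = 1/9
  n = 3: D(3) = 3(3 + 7/2) = 39/2; numerator = 1(1/9) + 1(2/9) = 1/3; a_3 = (1/3)/(39/2) = 2/117
  n = 4: D(4) = 4(4 + 7/2) = 30; numerator = 1(2/117) + 1(1/9) = 5/39; a_4 = (5/39)/(30) = 1/234

r = 5/2; a_0 = 1; a_1 = 2/9; a_2 = 1/9; a_3 = 2/117; a_4 = 1/234


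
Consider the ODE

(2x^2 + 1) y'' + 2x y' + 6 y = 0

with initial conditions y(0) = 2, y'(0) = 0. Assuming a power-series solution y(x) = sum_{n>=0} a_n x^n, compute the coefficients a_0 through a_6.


Ansatz: y(x) = sum_{n>=0} a_n x^n, so y'(x) = sum_{n>=1} n a_n x^(n-1) and y''(x) = sum_{n>=2} n(n-1) a_n x^(n-2).
Substitute into P(x) y'' + Q(x) y' + R(x) y = 0 with P(x) = 2x^2 + 1, Q(x) = 2x, R(x) = 6, and match powers of x.
Initial conditions: a_0 = 2, a_1 = 0.
Setting the coefficient of each power of x to zero and solving order by order (substituting the coefficients already found):
  x^0: 2 a_2 + 6 a_0 = 0  ->  2 a_2 = -6 a_0 = -12  ->  a_2 = -6
  x^1: 6 a_3 + 8 a_1 = 0  ->  6 a_3 = -8 a_1 = 0  ->  a_3 = 0
  x^2: 12 a_4 + 14 a_2 = 0  ->  12 a_4 = -14 a_2 = 84  ->  a_4 = 7
  x^3: 20 a_5 + 24 a_3 = 0  ->  20 a_5 = -24 a_3 = 0  ->  a_5 = 0
  x^4: 30 a_6 + 38 a_4 = 0  ->  30 a_6 = -38 a_4 = -266  ->  a_6 = -133/15
Truncated series: y(x) = 2 - 6 x^2 + 7 x^4 - (133/15) x^6 + O(x^7).

a_0 = 2; a_1 = 0; a_2 = -6; a_3 = 0; a_4 = 7; a_5 = 0; a_6 = -133/15


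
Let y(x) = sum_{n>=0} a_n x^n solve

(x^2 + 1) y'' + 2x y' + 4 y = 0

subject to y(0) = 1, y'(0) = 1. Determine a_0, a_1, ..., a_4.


Ansatz: y(x) = sum_{n>=0} a_n x^n, so y'(x) = sum_{n>=1} n a_n x^(n-1) and y''(x) = sum_{n>=2} n(n-1) a_n x^(n-2).
Substitute into P(x) y'' + Q(x) y' + R(x) y = 0 with P(x) = x^2 + 1, Q(x) = 2x, R(x) = 4, and match powers of x.
Initial conditions: a_0 = 1, a_1 = 1.
Setting the coefficient of each power of x to zero and solving order by order (substituting the coefficients already found):
  x^0: 2 a_2 + 4 a_0 = 0  ->  2 a_2 = -4 a_0 = -4  ->  a_2 = -2
  x^1: 6 a_3 + 6 a_1 = 0  ->  6 a_3 = -6 a_1 = -6  ->  a_3 = -1
  x^2: 12 a_4 + 10 a_2 = 0  ->  12 a_4 = -10 a_2 = 20  ->  a_4 = 5/3
Truncated series: y(x) = 1 + x - 2 x^2 - x^3 + (5/3) x^4 + O(x^5).

a_0 = 1; a_1 = 1; a_2 = -2; a_3 = -1; a_4 = 5/3


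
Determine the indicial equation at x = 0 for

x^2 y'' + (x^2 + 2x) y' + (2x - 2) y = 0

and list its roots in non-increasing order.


Divide by x^2 to reach normal form y'' + P_1(x) y' + P_2(x) y = 0 with P_1(x) = 1 + 2/x and P_2(x) = 2/x - 2/x^2.
x = 0 is a singular point because the y'-coefficient 1 + 2/x has a pole at x = 0 and the y-coefficient 2/x - 2/x^2 has a pole at x = 0.
It is a regular singular point because x P_1(x) = p(x) = x + 2 and x^2 P_2(x) = q(x) = 2x - 2 are polynomials, hence analytic at x = 0.
p(0) = 2,  q(0) = -2.
Indicial equation: r(r-1) + p(0) r + q(0) = 0, i.e. r^2 + (p(0) - 1) r + q(0) = 0, i.e. r^2 + 1 r - 2 = 0.
Discriminant: (1)^2 - 4(-2) = 9, so r = (-1 ± 3)/2.
Solving: r_1 = 1, r_2 = -2.

indicial: r^2 + 1 r - 2 = 0; roots r_1 = 1, r_2 = -2


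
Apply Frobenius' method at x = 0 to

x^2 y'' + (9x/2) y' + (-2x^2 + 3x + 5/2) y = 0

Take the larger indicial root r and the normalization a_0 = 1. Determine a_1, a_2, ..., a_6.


Write in Frobenius form y'' + (p(x)/x) y' + (q(x)/x^2) y = 0:
  p(x) = 9/2,  q(x) = -2x^2 + 3x + 5/2.
Indicial equation: r(r-1) + (9/2) r + (5/2) = 0 -> roots r_1 = -1, r_2 = -5/2.
Take r = r_1 = -1. Let y(x) = x^r sum_{n>=0} a_n x^n with a_0 = 1.
Substitute y = x^r sum a_n x^n and match x^{r+n}. The recurrence is
  D(n) a_n + 3 a_{n-1} - 2 a_{n-2} = 0,  where D(n) = (r+n)(r+n-1) + (9/2)(r+n) + (5/2).
  a_n = [-3 a_{n-1} + 2 a_{n-2}] / D(n).
Since the indicial polynomial factors as (r - r_1)(r - r_2), D(n) = (r_1 + n - r_1)(r_1 + n - r_2) = n(n + 3/2).
Evaluating step by step (a_0 = 1):
  n = 1: D(1) = 1(1 + 3/2) = 5/2; numerator = -3(1) = -3; a_1 = (-3)/(5/2) = -6/5
  n = 2: D(2) = 2(2 + 3/2) = 7; numerator = -3(-6/5) + 2(1) = 28/5; a_2 = (28/5)/(7) = 4/5
  n = 3: D(3) = 3(3 + 3/2) = 27/2; numerator = -3(4/5) + 2(-6/5) = -24/5; a_3 = (-24/5)/(27/2) = -16/45
  n = 4: D(4) = 4(4 + 3/2) = 22; numerator = -3(-16/45) + 2(4/5) = 8/3; a_4 = (8/3)/(22) = 4/33
  n = 5: D(5) = 5(5 + 3/2) = 65/2; numerator = -3(4/33) + 2(-16/45) = -532/495; a_5 = (-532/495)/(65/2) = -1064/32175
  n = 6: D(6) = 6(6 + 3/2) = 45; numerator = -3(-1064/32175) + 2(4/33) = 3664/10725; a_6 = (3664/10725)/(45) = 3664/482625

r = -1; a_0 = 1; a_1 = -6/5; a_2 = 4/5; a_3 = -16/45; a_4 = 4/33; a_5 = -1064/32175; a_6 = 3664/482625


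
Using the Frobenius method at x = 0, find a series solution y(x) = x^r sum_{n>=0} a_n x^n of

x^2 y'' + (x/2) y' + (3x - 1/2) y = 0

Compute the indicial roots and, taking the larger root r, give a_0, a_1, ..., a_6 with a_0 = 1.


Write in Frobenius form y'' + (p(x)/x) y' + (q(x)/x^2) y = 0:
  p(x) = 1/2,  q(x) = 3x - 1/2.
Indicial equation: r(r-1) + (1/2) r + (-1/2) = 0 -> roots r_1 = 1, r_2 = -1/2.
Take r = r_1 = 1. Let y(x) = x^r sum_{n>=0} a_n x^n with a_0 = 1.
Substitute y = x^r sum a_n x^n and match x^{r+n}. The recurrence is
  D(n) a_n + 3 a_{n-1} = 0,  where D(n) = (r+n)(r+n-1) + (1/2)(r+n) + (-1/2).
  a_n = -3 / D(n) * a_{n-1}.
Since the indicial polynomial factors as (r - r_1)(r - r_2), D(n) = (r_1 + n - r_1)(r_1 + n - r_2) = n(n + 3/2).
Evaluating step by step (a_0 = 1):
  n = 1: D(1) = 1(1 + 3/2) = 5/2; numerator = -3(1) = -3; a_1 = (-3)/(5/2) = -6/5
  n = 2: D(2) = 2(2 + 3/2) = 7; numerator = -3(-6/5) = 18/5; a_2 = (18/5)/(7) = 18/35
  n = 3: D(3) = 3(3 + 3/2) = 27/2; numerator = -3(18/35) = -54/35; a_3 = (-54/35)/(27/2) = -4/35
  n = 4: D(4) = 4(4 + 3/2) = 22; numerator = -3(-4/35) = 12/35; a_4 = (12/35)/(22) = 6/385
  n = 5: D(5) = 5(5 + 3/2) = 65/2; numerator = -3(6/385) = -18/385; a_5 = (-18/385)/(65/2) = -36/25025
  n = 6: D(6) = 6(6 + 3/2) = 45; numerator = -3(-36/25025) = 108/25025; a_6 = (108/25025)/(45) = 12/125125

r = 1; a_0 = 1; a_1 = -6/5; a_2 = 18/35; a_3 = -4/35; a_4 = 6/385; a_5 = -36/25025; a_6 = 12/125125


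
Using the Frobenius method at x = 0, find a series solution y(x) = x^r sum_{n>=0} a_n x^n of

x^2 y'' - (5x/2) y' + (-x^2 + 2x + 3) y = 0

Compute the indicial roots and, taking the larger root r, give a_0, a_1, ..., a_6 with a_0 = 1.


Write in Frobenius form y'' + (p(x)/x) y' + (q(x)/x^2) y = 0:
  p(x) = -5/2,  q(x) = -x^2 + 2x + 3.
Indicial equation: r(r-1) + (-5/2) r + (3) = 0 -> roots r_1 = 2, r_2 = 3/2.
Take r = r_1 = 2. Let y(x) = x^r sum_{n>=0} a_n x^n with a_0 = 1.
Substitute y = x^r sum a_n x^n and match x^{r+n}. The recurrence is
  D(n) a_n + 2 a_{n-1} - 1 a_{n-2} = 0,  where D(n) = (r+n)(r+n-1) + (-5/2)(r+n) + (3).
  a_n = [-2 a_{n-1} + 1 a_{n-2}] / D(n).
Since the indicial polynomial factors as (r - r_1)(r - r_2), D(n) = (r_1 + n - r_1)(r_1 + n - r_2) = n(n + 1/2).
Evaluating step by step (a_0 = 1):
  n = 1: D(1) = 1(1 + 1/2) = 3/2; numerator = -2(1) = -2; a_1 = (-2)/(3/2) = -4/3
  n = 2: D(2) = 2(2 + 1/2) = 5; numerator = -2(-4/3) + 1(1) = 11/3; a_2 = (11/3)/(5) = 11/15
  n = 3: D(3) = 3(3 + 1/2) = 21/2; numerator = -2(11/15) + 1(-4/3) = -14/5; a_3 = (-14/5)/(21/2) = -4/15
  n = 4: D(4) = 4(4 + 1/2) = 18; numerator = -2(-4/15) + 1(11/15) = 19/15; a_4 = (19/15)/(18) = 19/270
  n = 5: D(5) = 5(5 + 1/2) = 55/2; numerator = -2(19/270) + 1(-4/15) = -11/27; a_5 = (-11/27)/(55/2) = -2/135
  n = 6: D(6) = 6(6 + 1/2) = 39; numerator = -2(-2/135) + 1(19/270) = 1/10; a_6 = (1/10)/(39) = 1/390

r = 2; a_0 = 1; a_1 = -4/3; a_2 = 11/15; a_3 = -4/15; a_4 = 19/270; a_5 = -2/135; a_6 = 1/390


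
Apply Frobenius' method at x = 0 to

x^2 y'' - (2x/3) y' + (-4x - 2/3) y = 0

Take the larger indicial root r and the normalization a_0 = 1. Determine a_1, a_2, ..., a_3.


Write in Frobenius form y'' + (p(x)/x) y' + (q(x)/x^2) y = 0:
  p(x) = -2/3,  q(x) = -4x - 2/3.
Indicial equation: r(r-1) + (-2/3) r + (-2/3) = 0 -> roots r_1 = 2, r_2 = -1/3.
Take r = r_1 = 2. Let y(x) = x^r sum_{n>=0} a_n x^n with a_0 = 1.
Substitute y = x^r sum a_n x^n and match x^{r+n}. The recurrence is
  D(n) a_n - 4 a_{n-1} = 0,  where D(n) = (r+n)(r+n-1) + (-2/3)(r+n) + (-2/3).
  a_n = 4 / D(n) * a_{n-1}.
Since the indicial polynomial factors as (r - r_1)(r - r_2), D(n) = (r_1 + n - r_1)(r_1 + n - r_2) = n(n + 7/3).
Evaluating step by step (a_0 = 1):
  n = 1: D(1) = 1(1 + 7/3) = 10/3; numerator = 4(1) = 4; a_1 = (4)/(10/3) = 6/5
  n = 2: D(2) = 2(2 + 7/3) = 26/3; numerator = 4(6/5) = 24/5; a_2 = (24/5)/(26/3) = 36/65
  n = 3: D(3) = 3(3 + 7/3) = 16; numerator = 4(36/65) = 144/65; a_3 = (144/65)/(16) = 9/65

r = 2; a_0 = 1; a_1 = 6/5; a_2 = 36/65; a_3 = 9/65


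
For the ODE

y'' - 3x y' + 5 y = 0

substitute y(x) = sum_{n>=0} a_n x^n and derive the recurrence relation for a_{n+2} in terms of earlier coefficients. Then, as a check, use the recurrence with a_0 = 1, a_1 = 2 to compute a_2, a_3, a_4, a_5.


Substitute y = sum_n a_n x^n.
y''(x) has coefficient (n+2)(n+1) a_{n+2} at x^n;
-3 x y'(x) has coefficient -3 n a_n at x^n (shift);
5 y(x) has coefficient 5 a_n at x^n.
Matching x^n: (n+2)(n+1) a_{n+2} + (-3n + 5) a_n = 0.
Thus a_{n+2} = (3n - 5) / ((n+1)(n+2)) * a_n.

Check with a_0 = 1, a_1 = 2 (apply the recurrence for n = 0, 1, 2, 3): a_0 = 1, a_1 = 2, a_2 = -5/2, a_3 = -2/3, a_4 = -5/24, a_5 = -2/15.

a_(n+2) = (3n - 5) / ((n+1)(n+2)) * a_n; check: a_0 = 1, a_1 = 2, a_2 = -5/2, a_3 = -2/3, a_4 = -5/24, a_5 = -2/15


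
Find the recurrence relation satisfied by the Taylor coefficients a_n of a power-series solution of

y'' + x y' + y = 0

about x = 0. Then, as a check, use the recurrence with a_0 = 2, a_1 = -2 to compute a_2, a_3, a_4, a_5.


Substitute y = sum_n a_n x^n.
y''(x) has coefficient (n+2)(n+1) a_{n+2} at x^n;
x y'(x) has coefficient n a_n at x^n (shift);
y(x) has coefficient 1 a_n at x^n.
Matching x^n: (n+2)(n+1) a_{n+2} + (n + 1) a_n = 0.
Thus a_{n+2} = (-n - 1) / ((n+1)(n+2)) * a_n.

Check with a_0 = 2, a_1 = -2 (apply the recurrence for n = 0, 1, 2, 3): a_0 = 2, a_1 = -2, a_2 = -1, a_3 = 2/3, a_4 = 1/4, a_5 = -2/15.

a_(n+2) = (-n - 1) / ((n+1)(n+2)) * a_n; check: a_0 = 2, a_1 = -2, a_2 = -1, a_3 = 2/3, a_4 = 1/4, a_5 = -2/15


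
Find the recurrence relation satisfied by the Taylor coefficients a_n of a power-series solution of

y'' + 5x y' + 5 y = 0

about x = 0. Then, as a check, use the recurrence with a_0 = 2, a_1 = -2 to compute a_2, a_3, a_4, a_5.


Substitute y = sum_n a_n x^n.
y''(x) has coefficient (n+2)(n+1) a_{n+2} at x^n;
5 x y'(x) has coefficient 5 n a_n at x^n (shift);
5 y(x) has coefficient 5 a_n at x^n.
Matching x^n: (n+2)(n+1) a_{n+2} + (5n + 5) a_n = 0.
Thus a_{n+2} = (-5n - 5) / ((n+1)(n+2)) * a_n.

Check with a_0 = 2, a_1 = -2 (apply the recurrence for n = 0, 1, 2, 3): a_0 = 2, a_1 = -2, a_2 = -5, a_3 = 10/3, a_4 = 25/4, a_5 = -10/3.

a_(n+2) = (-5n - 5) / ((n+1)(n+2)) * a_n; check: a_0 = 2, a_1 = -2, a_2 = -5, a_3 = 10/3, a_4 = 25/4, a_5 = -10/3


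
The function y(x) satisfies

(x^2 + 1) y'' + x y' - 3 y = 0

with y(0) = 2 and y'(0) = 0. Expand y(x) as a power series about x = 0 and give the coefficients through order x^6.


Ansatz: y(x) = sum_{n>=0} a_n x^n, so y'(x) = sum_{n>=1} n a_n x^(n-1) and y''(x) = sum_{n>=2} n(n-1) a_n x^(n-2).
Substitute into P(x) y'' + Q(x) y' + R(x) y = 0 with P(x) = x^2 + 1, Q(x) = x, R(x) = -3, and match powers of x.
Initial conditions: a_0 = 2, a_1 = 0.
Setting the coefficient of each power of x to zero and solving order by order (substituting the coefficients already found):
  x^0: 2 a_2 - 3 a_0 = 0  ->  2 a_2 = 3 a_0 = 6  ->  a_2 = 3
  x^1: 6 a_3 - 2 a_1 = 0  ->  6 a_3 = 2 a_1 = 0  ->  a_3 = 0
  x^2: 12 a_4 + a_2 = 0  ->  12 a_4 = -a_2 = -3  ->  a_4 = -1/4
  x^3: 20 a_5 + 6 a_3 = 0  ->  20 a_5 = -6 a_3 = 0  ->  a_5 = 0
  x^4: 30 a_6 + 13 a_4 = 0  ->  30 a_6 = -13 a_4 = 13/4  ->  a_6 = 13/120
Truncated series: y(x) = 2 + 3 x^2 - (1/4) x^4 + (13/120) x^6 + O(x^7).

a_0 = 2; a_1 = 0; a_2 = 3; a_3 = 0; a_4 = -1/4; a_5 = 0; a_6 = 13/120


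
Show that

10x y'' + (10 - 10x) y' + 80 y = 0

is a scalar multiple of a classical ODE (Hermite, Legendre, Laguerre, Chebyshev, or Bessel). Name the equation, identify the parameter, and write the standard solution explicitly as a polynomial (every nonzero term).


All three coefficients share the factor 10; dividing through by 10 gives  x y'' + (1 - x) y' + 8 y = 0.
This matches the Laguerre equation x y'' + (1 - x) y' + n y = 0 with n = 8; the polynomial solution is L_8(x).
With y = sum_k a_k x^k, matching x^k gives (k+1)k a_{k+1} + (k+1) a_{k+1} - k a_k + n a_k = 0, i.e. (k+1)^2 a_{k+1} = (k - n) a_k = (k - 8) a_k. The right side vanishes at k = 8, so the series terminates at degree 8.
Standard normalization L_n(0) = 1 gives a_0 = 1. Work upward with a_{k+1} = (k - 8) a_k / (k+1)^2:
  a_1 = (0 - 8)(1) / 1^2 = -8/1 = -8
  a_2 = (1 - 8)(-8) / 2^2 = 56/4 = 14
  a_3 = (2 - 8)(14) / 3^2 = -84/9 = -28/3
  a_4 = (3 - 8)(-28/3) / 4^2 = (140/3)/16 = 35/12
  a_5 = (4 - 8)(35/12) / 5^2 = (-35/3)/25 = -7/15
  a_6 = (5 - 8)(-7/15) / 6^2 = (7/5)/36 = 7/180
  a_7 = (6 - 8)(7/180) / 7^2 = (-7/90)/49 = -1/630
  a_8 = (7 - 8)(-1/630) / 8^2 = (1/630)/64 = 1/40320
Hence L_8(x) = x^8/40320 - x^7/630 + 7 x^6/180 - 7 x^5/15 + 35 x^4/12 - 28 x^3/3 + 14 x^2 - 8 x + 1.

L_8(x); series = x^8/40320 - x^7/630 + 7 x^6/180 - 7 x^5/15 + 35 x^4/12 - 28 x^3/3 + 14 x^2 - 8 x + 1


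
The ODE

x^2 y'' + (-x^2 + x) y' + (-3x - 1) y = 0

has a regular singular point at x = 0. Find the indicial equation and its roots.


Divide by x^2 to reach normal form y'' + P_1(x) y' + P_2(x) y = 0 with P_1(x) = -1 + 1/x and P_2(x) = -3/x - 1/x^2.
x = 0 is a singular point because the y'-coefficient -1 + 1/x has a pole at x = 0 and the y-coefficient -3/x - 1/x^2 has a pole at x = 0.
It is a regular singular point because x P_1(x) = p(x) = 1 - x and x^2 P_2(x) = q(x) = -3x - 1 are polynomials, hence analytic at x = 0.
p(0) = 1,  q(0) = -1.
Indicial equation: r(r-1) + p(0) r + q(0) = 0, i.e. r^2 + (p(0) - 1) r + q(0) = 0, i.e. r^2 - 1 = 0.
Discriminant: (0)^2 - 4(-1) = 4, so r = (0 ± 2)/2.
Solving: r_1 = 1, r_2 = -1.

indicial: r^2 - 1 = 0; roots r_1 = 1, r_2 = -1


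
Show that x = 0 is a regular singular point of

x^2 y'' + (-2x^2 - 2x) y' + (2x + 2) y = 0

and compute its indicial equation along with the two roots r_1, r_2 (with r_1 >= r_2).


Divide by x^2 to reach normal form y'' + P_1(x) y' + P_2(x) y = 0 with P_1(x) = -2 - 2/x and P_2(x) = 2/x + 2/x^2.
x = 0 is a singular point because the y'-coefficient -2 - 2/x has a pole at x = 0 and the y-coefficient 2/x + 2/x^2 has a pole at x = 0.
It is a regular singular point because x P_1(x) = p(x) = -2x - 2 and x^2 P_2(x) = q(x) = 2x + 2 are polynomials, hence analytic at x = 0.
p(0) = -2,  q(0) = 2.
Indicial equation: r(r-1) + p(0) r + q(0) = 0, i.e. r^2 + (p(0) - 1) r + q(0) = 0, i.e. r^2 - 3 r + 2 = 0.
Discriminant: (-3)^2 - 4(2) = 1, so r = (3 ± 1)/2.
Solving: r_1 = 2, r_2 = 1.

indicial: r^2 - 3 r + 2 = 0; roots r_1 = 2, r_2 = 1


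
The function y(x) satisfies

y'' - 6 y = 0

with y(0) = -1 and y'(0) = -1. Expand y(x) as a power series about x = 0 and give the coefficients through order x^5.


Ansatz: y(x) = sum_{n>=0} a_n x^n, so y'(x) = sum_{n>=1} n a_n x^(n-1) and y''(x) = sum_{n>=2} n(n-1) a_n x^(n-2).
Substitute into P(x) y'' + Q(x) y' + R(x) y = 0 with P(x) = 1, Q(x) = 0, R(x) = -6, and match powers of x.
Initial conditions: a_0 = -1, a_1 = -1.
Setting the coefficient of each power of x to zero and solving order by order (substituting the coefficients already found):
  x^0: 2 a_2 - 6 a_0 = 0  ->  2 a_2 = 6 a_0 = -6  ->  a_2 = -3
  x^1: 6 a_3 - 6 a_1 = 0  ->  6 a_3 = 6 a_1 = -6  ->  a_3 = -1
  x^2: 12 a_4 - 6 a_2 = 0  ->  12 a_4 = 6 a_2 = -18  ->  a_4 = -3/2
  x^3: 20 a_5 - 6 a_3 = 0  ->  20 a_5 = 6 a_3 = -6  ->  a_5 = -3/10
Truncated series: y(x) = -1 - x - 3 x^2 - x^3 - (3/2) x^4 - (3/10) x^5 + O(x^6).

a_0 = -1; a_1 = -1; a_2 = -3; a_3 = -1; a_4 = -3/2; a_5 = -3/10


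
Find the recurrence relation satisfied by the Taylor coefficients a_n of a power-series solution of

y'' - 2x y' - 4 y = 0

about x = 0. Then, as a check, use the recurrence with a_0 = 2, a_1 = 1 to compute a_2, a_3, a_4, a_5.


Substitute y = sum_n a_n x^n.
y''(x) has coefficient (n+2)(n+1) a_{n+2} at x^n;
-2 x y'(x) has coefficient -2 n a_n at x^n (shift);
-4 y(x) has coefficient -4 a_n at x^n.
Matching x^n: (n+2)(n+1) a_{n+2} + (-2n - 4) a_n = 0.
Thus a_{n+2} = (2n + 4) / ((n+1)(n+2)) * a_n.

Check with a_0 = 2, a_1 = 1 (apply the recurrence for n = 0, 1, 2, 3): a_0 = 2, a_1 = 1, a_2 = 4, a_3 = 1, a_4 = 8/3, a_5 = 1/2.

a_(n+2) = (2n + 4) / ((n+1)(n+2)) * a_n; check: a_0 = 2, a_1 = 1, a_2 = 4, a_3 = 1, a_4 = 8/3, a_5 = 1/2


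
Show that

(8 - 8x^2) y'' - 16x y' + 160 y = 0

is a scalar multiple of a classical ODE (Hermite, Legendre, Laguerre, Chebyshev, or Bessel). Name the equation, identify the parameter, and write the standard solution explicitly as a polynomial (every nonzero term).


All three coefficients share the factor 8; dividing through by 8 gives  (1 - x^2) y'' - 2x y' + 20 y = 0.
This matches the Legendre equation (1 - x^2) y'' - 2x y' + n(n+1) y = 0 (note the -2x y' term) with n(n+1) = 20, so n = 4; the polynomial solution is P_4(x).
With y = sum_k a_k x^k, matching x^k gives (k+2)(k+1) a_{k+2} = [k(k+1) - n(n+1)] a_k = (k - 4)(k + 5) a_k. The right side vanishes at k = 4, so the series with the parity of 4 terminates at degree 4.
Standard normalization (P_n(1) = 1): leading coefficient (2n)!/(2^n (n!)^2) = 40320/(16*576) = 35/8, so a_4 = 35/8. Work downward with a_k = (k+1)(k+2) a_{k+2} / ((k - 4)(k + 5)):
  a_2 = (3)(4)(35/8) / ((2 - 4)(2 + 5)) = (105/2)/(-14) = -15/4
  a_0 = (1)(2)(-15/4) / ((0 - 4)(0 + 5)) = (-15/2)/(-20) = 3/8
Hence P_4(x) = 35 x^4/8 - 15 x^2/4 + 3/8.

P_4(x); series = 35 x^4/8 - 15 x^2/4 + 3/8


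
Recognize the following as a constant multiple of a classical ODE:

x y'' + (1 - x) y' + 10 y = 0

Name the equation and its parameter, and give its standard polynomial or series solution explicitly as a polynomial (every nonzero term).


The equation is already in a standard form:  x y'' + (1 - x) y' + 10 y = 0.
This matches the Laguerre equation x y'' + (1 - x) y' + n y = 0 with n = 10; the polynomial solution is L_10(x).
With y = sum_k a_k x^k, matching x^k gives (k+1)k a_{k+1} + (k+1) a_{k+1} - k a_k + n a_k = 0, i.e. (k+1)^2 a_{k+1} = (k - n) a_k = (k - 10) a_k. The right side vanishes at k = 10, so the series terminates at degree 10.
Standard normalization L_n(0) = 1 gives a_0 = 1. Work upward with a_{k+1} = (k - 10) a_k / (k+1)^2:
  a_1 = (0 - 10)(1) / 1^2 = -10/1 = -10
  a_2 = (1 - 10)(-10) / 2^2 = 90/4 = 45/2
  a_3 = (2 - 10)(45/2) / 3^2 = -180/9 = -20
  a_4 = (3 - 10)(-20) / 4^2 = 140/16 = 35/4
  a_5 = (4 - 10)(35/4) / 5^2 = (-105/2)/25 = -21/10
  a_6 = (5 - 10)(-21/10) / 6^2 = (21/2)/36 = 7/24
  a_7 = (6 - 10)(7/24) / 7^2 = (-7/6)/49 = -1/42
  a_8 = (7 - 10)(-1/42) / 8^2 = (1/14)/64 = 1/896
  a_9 = (8 - 10)(1/896) / 9^2 = (-1/448)/81 = -1/36288
  a_10 = (9 - 10)(-1/36288) / 10^2 = (1/36288)/100 = 1/3628800
Hence L_10(x) = x^10/3628800 - x^9/36288 + x^8/896 - x^7/42 + 7 x^6/24 - 21 x^5/10 + 35 x^4/4 - 20 x^3 + 45 x^2/2 - 10 x + 1.

L_10(x); series = x^10/3628800 - x^9/36288 + x^8/896 - x^7/42 + 7 x^6/24 - 21 x^5/10 + 35 x^4/4 - 20 x^3 + 45 x^2/2 - 10 x + 1
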